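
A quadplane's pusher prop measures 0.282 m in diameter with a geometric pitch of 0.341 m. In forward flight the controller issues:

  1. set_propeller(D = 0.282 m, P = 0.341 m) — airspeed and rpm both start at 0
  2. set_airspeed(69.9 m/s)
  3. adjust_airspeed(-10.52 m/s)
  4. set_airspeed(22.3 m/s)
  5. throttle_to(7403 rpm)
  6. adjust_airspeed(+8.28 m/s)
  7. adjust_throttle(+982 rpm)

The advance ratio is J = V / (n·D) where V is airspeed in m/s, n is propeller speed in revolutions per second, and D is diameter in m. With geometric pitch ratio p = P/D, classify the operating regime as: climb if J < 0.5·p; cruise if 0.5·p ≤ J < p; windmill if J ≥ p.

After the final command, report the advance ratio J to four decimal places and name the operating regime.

J = 0.7760, regime = cruise

set_propeller: D = 0.282 m, P = 0.341 m (p = P/D = 1.209220); state ← (V=0, rpm=0)
set_airspeed(69.9): V ← 69.9 m/s
adjust_airspeed(-10.52): V ← 69.9 -10.52 = 59.38 m/s
set_airspeed(22.3): V ← 22.3 m/s
throttle_to(7403): rpm ← 7403
adjust_airspeed(+8.28): V ← 22.3 +8.28 = 30.58 m/s
adjust_throttle(+982): rpm ← 7403 +982 = 8385
final state: V = 30.58 m/s, rpm = 8385 → n = rpm/60 = 139.750000 rev/s
J = V / (n·D) = 30.58 / (139.750000 × 0.282) = 0.775955
regime bands: climb J<0.6046 | cruise [0.6046, 1.2092) | windmill J≥1.2092
J = 0.7760 → cruise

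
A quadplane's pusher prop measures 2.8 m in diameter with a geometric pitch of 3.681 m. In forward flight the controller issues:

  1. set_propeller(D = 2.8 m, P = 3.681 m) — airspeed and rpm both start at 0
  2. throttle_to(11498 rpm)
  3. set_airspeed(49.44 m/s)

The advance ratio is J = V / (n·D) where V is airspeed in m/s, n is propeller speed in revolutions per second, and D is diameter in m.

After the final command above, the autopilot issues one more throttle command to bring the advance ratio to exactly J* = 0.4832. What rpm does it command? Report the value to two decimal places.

rpm = 2192.53

set_propeller: D = 2.8 m, P = 3.681 m (p = P/D = 1.314643); state ← (V=0, rpm=0)
throttle_to(11498): rpm ← 11498
set_airspeed(49.44): V ← 49.44 m/s
final state: V = 49.44 m/s, rpm = 11498 → n = rpm/60 = 191.633333 rev/s
target J* = 0.4832; solve J* = V/(n·D) for n: n = V/(J*·D) = 49.44/(0.4832 × 2.8) = 36.542100 rev/s
rpm = 60·n = 2192.526017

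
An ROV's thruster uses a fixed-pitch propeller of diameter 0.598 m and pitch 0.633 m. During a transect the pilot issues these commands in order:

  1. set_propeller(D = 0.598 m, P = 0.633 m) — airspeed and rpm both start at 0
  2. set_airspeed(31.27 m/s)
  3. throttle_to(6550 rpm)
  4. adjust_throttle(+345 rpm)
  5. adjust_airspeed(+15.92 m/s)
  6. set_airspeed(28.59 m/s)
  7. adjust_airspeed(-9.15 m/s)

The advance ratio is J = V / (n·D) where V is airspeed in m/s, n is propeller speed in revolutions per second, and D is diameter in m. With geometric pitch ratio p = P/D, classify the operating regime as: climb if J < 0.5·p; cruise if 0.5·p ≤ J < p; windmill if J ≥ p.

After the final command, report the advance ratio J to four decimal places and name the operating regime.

J = 0.2829, regime = climb

set_propeller: D = 0.598 m, P = 0.633 m (p = P/D = 1.058528); state ← (V=0, rpm=0)
set_airspeed(31.27): V ← 31.27 m/s
throttle_to(6550): rpm ← 6550
adjust_throttle(+345): rpm ← 6550 +345 = 6895
adjust_airspeed(+15.92): V ← 31.27 +15.92 = 47.19 m/s
set_airspeed(28.59): V ← 28.59 m/s
adjust_airspeed(-9.15): V ← 28.59 -9.15 = 19.44 m/s
final state: V = 19.44 m/s, rpm = 6895 → n = rpm/60 = 114.916667 rev/s
J = V / (n·D) = 19.44 / (114.916667 × 0.598) = 0.282886
regime bands: climb J<0.5293 | cruise [0.5293, 1.0585) | windmill J≥1.0585
J = 0.2829 → climb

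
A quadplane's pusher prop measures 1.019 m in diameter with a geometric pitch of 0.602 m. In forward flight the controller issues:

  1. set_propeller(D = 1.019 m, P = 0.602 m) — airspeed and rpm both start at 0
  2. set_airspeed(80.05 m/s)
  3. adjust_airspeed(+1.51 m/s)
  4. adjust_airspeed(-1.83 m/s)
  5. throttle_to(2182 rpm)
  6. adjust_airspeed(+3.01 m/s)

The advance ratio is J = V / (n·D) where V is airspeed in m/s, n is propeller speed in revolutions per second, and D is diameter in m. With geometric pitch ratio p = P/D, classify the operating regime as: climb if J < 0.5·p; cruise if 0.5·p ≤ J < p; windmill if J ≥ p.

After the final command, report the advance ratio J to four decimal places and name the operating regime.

set_propeller: D = 1.019 m, P = 0.602 m (p = P/D = 0.590775); state ← (V=0, rpm=0)
set_airspeed(80.05): V ← 80.05 m/s
adjust_airspeed(+1.51): V ← 80.05 +1.51 = 81.56 m/s
adjust_airspeed(-1.83): V ← 81.56 -1.83 = 79.73 m/s
throttle_to(2182): rpm ← 2182
adjust_airspeed(+3.01): V ← 79.73 +3.01 = 82.74 m/s
final state: V = 82.74 m/s, rpm = 2182 → n = rpm/60 = 36.366667 rev/s
J = V / (n·D) = 82.74 / (36.366667 × 1.019) = 2.232738
regime bands: climb J<0.2954 | cruise [0.2954, 0.5908) | windmill J≥0.5908
J = 2.2327 → windmill

J = 2.2327, regime = windmill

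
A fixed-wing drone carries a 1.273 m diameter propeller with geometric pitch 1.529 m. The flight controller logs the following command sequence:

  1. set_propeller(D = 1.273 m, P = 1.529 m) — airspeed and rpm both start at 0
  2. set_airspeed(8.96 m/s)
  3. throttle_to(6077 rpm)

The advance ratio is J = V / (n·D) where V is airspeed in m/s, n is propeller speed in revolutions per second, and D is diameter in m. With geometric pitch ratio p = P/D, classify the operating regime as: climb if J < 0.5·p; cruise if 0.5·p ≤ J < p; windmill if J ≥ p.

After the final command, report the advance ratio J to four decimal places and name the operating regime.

set_propeller: D = 1.273 m, P = 1.529 m (p = P/D = 1.201100); state ← (V=0, rpm=0)
set_airspeed(8.96): V ← 8.96 m/s
throttle_to(6077): rpm ← 6077
final state: V = 8.96 m/s, rpm = 6077 → n = rpm/60 = 101.283333 rev/s
J = V / (n·D) = 8.96 / (101.283333 × 1.273) = 0.069493
regime bands: climb J<0.6005 | cruise [0.6005, 1.2011) | windmill J≥1.2011
J = 0.0695 → climb

J = 0.0695, regime = climb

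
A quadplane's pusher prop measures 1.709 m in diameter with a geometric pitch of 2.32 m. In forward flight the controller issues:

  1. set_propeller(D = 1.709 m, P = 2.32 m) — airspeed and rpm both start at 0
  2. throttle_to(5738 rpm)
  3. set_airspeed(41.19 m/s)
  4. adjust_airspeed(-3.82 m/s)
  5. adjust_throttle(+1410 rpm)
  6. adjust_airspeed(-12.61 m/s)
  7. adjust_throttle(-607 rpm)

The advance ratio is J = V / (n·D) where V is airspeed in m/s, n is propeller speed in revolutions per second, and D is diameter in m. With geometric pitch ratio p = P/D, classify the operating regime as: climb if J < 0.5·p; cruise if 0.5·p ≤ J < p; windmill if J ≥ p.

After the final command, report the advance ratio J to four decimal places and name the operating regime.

set_propeller: D = 1.709 m, P = 2.32 m (p = P/D = 1.357519); state ← (V=0, rpm=0)
throttle_to(5738): rpm ← 5738
set_airspeed(41.19): V ← 41.19 m/s
adjust_airspeed(-3.82): V ← 41.19 -3.82 = 37.37 m/s
adjust_throttle(+1410): rpm ← 5738 +1410 = 7148
adjust_airspeed(-12.61): V ← 37.37 -12.61 = 24.76 m/s
adjust_throttle(-607): rpm ← 7148 -607 = 6541
final state: V = 24.76 m/s, rpm = 6541 → n = rpm/60 = 109.016667 rev/s
J = V / (n·D) = 24.76 / (109.016667 × 1.709) = 0.132897
regime bands: climb J<0.6788 | cruise [0.6788, 1.3575) | windmill J≥1.3575
J = 0.1329 → climb

J = 0.1329, regime = climb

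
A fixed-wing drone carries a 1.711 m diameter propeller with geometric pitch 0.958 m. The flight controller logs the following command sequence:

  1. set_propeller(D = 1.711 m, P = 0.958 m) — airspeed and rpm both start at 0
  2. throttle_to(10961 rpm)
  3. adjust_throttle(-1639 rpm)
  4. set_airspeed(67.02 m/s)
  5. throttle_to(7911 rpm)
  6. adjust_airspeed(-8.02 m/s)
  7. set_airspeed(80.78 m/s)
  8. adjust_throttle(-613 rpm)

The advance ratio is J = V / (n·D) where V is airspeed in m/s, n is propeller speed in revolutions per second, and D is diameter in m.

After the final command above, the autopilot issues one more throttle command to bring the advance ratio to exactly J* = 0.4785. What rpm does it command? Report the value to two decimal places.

set_propeller: D = 1.711 m, P = 0.958 m (p = P/D = 0.559906); state ← (V=0, rpm=0)
throttle_to(10961): rpm ← 10961
adjust_throttle(-1639): rpm ← 10961 -1639 = 9322
set_airspeed(67.02): V ← 67.02 m/s
throttle_to(7911): rpm ← 7911
adjust_airspeed(-8.02): V ← 67.02 -8.02 = 59 m/s
set_airspeed(80.78): V ← 80.78 m/s
adjust_throttle(-613): rpm ← 7911 -613 = 7298
final state: V = 80.78 m/s, rpm = 7298 → n = rpm/60 = 121.633333 rev/s
target J* = 0.4785; solve J* = V/(n·D) for n: n = V/(J*·D) = 80.78/(0.4785 × 1.711) = 98.666994 rev/s
rpm = 60·n = 5920.019641

rpm = 5920.02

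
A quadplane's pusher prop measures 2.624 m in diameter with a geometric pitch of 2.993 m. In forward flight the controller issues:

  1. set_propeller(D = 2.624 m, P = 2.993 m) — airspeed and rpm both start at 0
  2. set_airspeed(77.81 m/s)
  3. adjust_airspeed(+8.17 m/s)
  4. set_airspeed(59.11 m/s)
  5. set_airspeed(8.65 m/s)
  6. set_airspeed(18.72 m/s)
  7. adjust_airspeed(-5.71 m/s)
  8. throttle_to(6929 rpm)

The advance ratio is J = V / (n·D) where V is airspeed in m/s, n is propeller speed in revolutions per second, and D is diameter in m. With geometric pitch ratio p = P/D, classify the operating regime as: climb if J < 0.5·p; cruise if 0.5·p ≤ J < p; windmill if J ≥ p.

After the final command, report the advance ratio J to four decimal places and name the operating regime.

set_propeller: D = 2.624 m, P = 2.993 m (p = P/D = 1.140625); state ← (V=0, rpm=0)
set_airspeed(77.81): V ← 77.81 m/s
adjust_airspeed(+8.17): V ← 77.81 +8.17 = 85.98 m/s
set_airspeed(59.11): V ← 59.11 m/s
set_airspeed(8.65): V ← 8.65 m/s
set_airspeed(18.72): V ← 18.72 m/s
adjust_airspeed(-5.71): V ← 18.72 -5.71 = 13.01 m/s
throttle_to(6929): rpm ← 6929
final state: V = 13.01 m/s, rpm = 6929 → n = rpm/60 = 115.483333 rev/s
J = V / (n·D) = 13.01 / (115.483333 × 2.624) = 0.042933
regime bands: climb J<0.5703 | cruise [0.5703, 1.1406) | windmill J≥1.1406
J = 0.0429 → climb

J = 0.0429, regime = climb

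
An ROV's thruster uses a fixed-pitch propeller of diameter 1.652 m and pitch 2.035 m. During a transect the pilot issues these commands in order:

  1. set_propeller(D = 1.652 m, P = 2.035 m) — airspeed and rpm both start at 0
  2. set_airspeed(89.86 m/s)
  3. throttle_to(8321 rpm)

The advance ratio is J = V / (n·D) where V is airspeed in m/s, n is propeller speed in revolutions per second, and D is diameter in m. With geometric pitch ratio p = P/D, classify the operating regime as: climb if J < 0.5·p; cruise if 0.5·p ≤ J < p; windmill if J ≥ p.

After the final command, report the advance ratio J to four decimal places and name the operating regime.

set_propeller: D = 1.652 m, P = 2.035 m (p = P/D = 1.231840); state ← (V=0, rpm=0)
set_airspeed(89.86): V ← 89.86 m/s
throttle_to(8321): rpm ← 8321
final state: V = 89.86 m/s, rpm = 8321 → n = rpm/60 = 138.683333 rev/s
J = V / (n·D) = 89.86 / (138.683333 × 1.652) = 0.392222
regime bands: climb J<0.6159 | cruise [0.6159, 1.2318) | windmill J≥1.2318
J = 0.3922 → climb

J = 0.3922, regime = climb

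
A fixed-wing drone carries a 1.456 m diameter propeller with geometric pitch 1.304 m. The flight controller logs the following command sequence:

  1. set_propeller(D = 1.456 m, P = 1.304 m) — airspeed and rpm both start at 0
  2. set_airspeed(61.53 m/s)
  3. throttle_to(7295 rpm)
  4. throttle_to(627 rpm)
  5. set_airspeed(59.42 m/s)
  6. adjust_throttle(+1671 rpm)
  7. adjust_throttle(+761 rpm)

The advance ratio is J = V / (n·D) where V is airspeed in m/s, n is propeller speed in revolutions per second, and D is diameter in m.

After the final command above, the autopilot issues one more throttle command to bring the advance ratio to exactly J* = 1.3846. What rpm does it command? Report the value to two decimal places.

rpm = 1768.47

set_propeller: D = 1.456 m, P = 1.304 m (p = P/D = 0.895604); state ← (V=0, rpm=0)
set_airspeed(61.53): V ← 61.53 m/s
throttle_to(7295): rpm ← 7295
throttle_to(627): rpm ← 627
set_airspeed(59.42): V ← 59.42 m/s
adjust_throttle(+1671): rpm ← 627 +1671 = 2298
adjust_throttle(+761): rpm ← 2298 +761 = 3059
final state: V = 59.42 m/s, rpm = 3059 → n = rpm/60 = 50.983333 rev/s
target J* = 1.3846; solve J* = V/(n·D) for n: n = V/(J*·D) = 59.42/(1.3846 × 1.456) = 29.474534 rev/s
rpm = 60·n = 1768.472031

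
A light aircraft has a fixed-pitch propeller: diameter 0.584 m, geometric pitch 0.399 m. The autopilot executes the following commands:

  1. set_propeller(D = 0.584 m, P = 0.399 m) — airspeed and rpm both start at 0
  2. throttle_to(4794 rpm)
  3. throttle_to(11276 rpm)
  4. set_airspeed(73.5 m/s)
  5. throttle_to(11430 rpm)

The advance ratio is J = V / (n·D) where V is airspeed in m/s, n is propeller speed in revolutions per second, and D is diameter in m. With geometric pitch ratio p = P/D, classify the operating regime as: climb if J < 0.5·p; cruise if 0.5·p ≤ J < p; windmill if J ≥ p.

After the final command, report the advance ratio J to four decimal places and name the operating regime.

set_propeller: D = 0.584 m, P = 0.399 m (p = P/D = 0.683219); state ← (V=0, rpm=0)
throttle_to(4794): rpm ← 4794
throttle_to(11276): rpm ← 11276
set_airspeed(73.5): V ← 73.5 m/s
throttle_to(11430): rpm ← 11430
final state: V = 73.5 m/s, rpm = 11430 → n = rpm/60 = 190.500000 rev/s
J = V / (n·D) = 73.5 / (190.500000 × 0.584) = 0.660662
regime bands: climb J<0.3416 | cruise [0.3416, 0.6832) | windmill J≥0.6832
J = 0.6607 → cruise

J = 0.6607, regime = cruise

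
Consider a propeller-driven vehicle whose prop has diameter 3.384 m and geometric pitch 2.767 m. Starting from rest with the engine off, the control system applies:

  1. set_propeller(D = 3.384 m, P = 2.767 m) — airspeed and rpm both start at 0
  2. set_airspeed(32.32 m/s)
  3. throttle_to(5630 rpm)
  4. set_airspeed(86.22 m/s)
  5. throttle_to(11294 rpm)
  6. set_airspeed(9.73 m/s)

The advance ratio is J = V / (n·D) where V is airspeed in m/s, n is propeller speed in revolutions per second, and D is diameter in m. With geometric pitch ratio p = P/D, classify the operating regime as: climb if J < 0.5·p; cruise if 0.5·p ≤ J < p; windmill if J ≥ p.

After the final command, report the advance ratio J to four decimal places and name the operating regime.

J = 0.0153, regime = climb

set_propeller: D = 3.384 m, P = 2.767 m (p = P/D = 0.817671); state ← (V=0, rpm=0)
set_airspeed(32.32): V ← 32.32 m/s
throttle_to(5630): rpm ← 5630
set_airspeed(86.22): V ← 86.22 m/s
throttle_to(11294): rpm ← 11294
set_airspeed(9.73): V ← 9.73 m/s
final state: V = 9.73 m/s, rpm = 11294 → n = rpm/60 = 188.233333 rev/s
J = V / (n·D) = 9.73 / (188.233333 × 3.384) = 0.015275
regime bands: climb J<0.4088 | cruise [0.4088, 0.8177) | windmill J≥0.8177
J = 0.0153 → climb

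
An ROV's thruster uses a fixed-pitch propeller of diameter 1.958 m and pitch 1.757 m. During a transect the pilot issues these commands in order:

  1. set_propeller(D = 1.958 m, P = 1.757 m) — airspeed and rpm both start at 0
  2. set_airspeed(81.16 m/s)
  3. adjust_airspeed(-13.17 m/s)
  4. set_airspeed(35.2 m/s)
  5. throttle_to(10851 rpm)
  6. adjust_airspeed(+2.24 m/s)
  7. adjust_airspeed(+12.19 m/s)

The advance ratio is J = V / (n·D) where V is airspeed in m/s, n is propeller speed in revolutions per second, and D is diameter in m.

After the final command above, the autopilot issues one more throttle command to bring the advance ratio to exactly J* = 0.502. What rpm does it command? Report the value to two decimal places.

set_propeller: D = 1.958 m, P = 1.757 m (p = P/D = 0.897344); state ← (V=0, rpm=0)
set_airspeed(81.16): V ← 81.16 m/s
adjust_airspeed(-13.17): V ← 81.16 -13.17 = 67.99 m/s
set_airspeed(35.2): V ← 35.2 m/s
throttle_to(10851): rpm ← 10851
adjust_airspeed(+2.24): V ← 35.2 +2.24 = 37.44 m/s
adjust_airspeed(+12.19): V ← 37.44 +12.19 = 49.63 m/s
final state: V = 49.63 m/s, rpm = 10851 → n = rpm/60 = 180.850000 rev/s
target J* = 0.502; solve J* = V/(n·D) for n: n = V/(J*·D) = 49.63/(0.502 × 1.958) = 50.492616 rev/s
rpm = 60·n = 3029.556951

rpm = 3029.56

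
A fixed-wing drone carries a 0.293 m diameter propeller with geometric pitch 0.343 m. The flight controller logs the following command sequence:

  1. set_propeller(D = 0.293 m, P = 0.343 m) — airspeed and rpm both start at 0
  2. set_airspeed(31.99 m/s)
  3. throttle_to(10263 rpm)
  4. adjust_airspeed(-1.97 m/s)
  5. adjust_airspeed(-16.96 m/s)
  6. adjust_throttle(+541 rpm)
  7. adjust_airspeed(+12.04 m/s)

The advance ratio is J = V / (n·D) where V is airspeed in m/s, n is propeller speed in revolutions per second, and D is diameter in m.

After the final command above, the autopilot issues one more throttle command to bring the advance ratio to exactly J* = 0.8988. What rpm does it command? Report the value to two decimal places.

rpm = 5718.66

set_propeller: D = 0.293 m, P = 0.343 m (p = P/D = 1.170648); state ← (V=0, rpm=0)
set_airspeed(31.99): V ← 31.99 m/s
throttle_to(10263): rpm ← 10263
adjust_airspeed(-1.97): V ← 31.99 -1.97 = 30.02 m/s
adjust_airspeed(-16.96): V ← 30.02 -16.96 = 13.06 m/s
adjust_throttle(+541): rpm ← 10263 +541 = 10804
adjust_airspeed(+12.04): V ← 13.06 +12.04 = 25.1 m/s
final state: V = 25.1 m/s, rpm = 10804 → n = rpm/60 = 180.066667 rev/s
target J* = 0.8988; solve J* = V/(n·D) for n: n = V/(J*·D) = 25.1/(0.8988 × 0.293) = 95.311002 rev/s
rpm = 60·n = 5718.660148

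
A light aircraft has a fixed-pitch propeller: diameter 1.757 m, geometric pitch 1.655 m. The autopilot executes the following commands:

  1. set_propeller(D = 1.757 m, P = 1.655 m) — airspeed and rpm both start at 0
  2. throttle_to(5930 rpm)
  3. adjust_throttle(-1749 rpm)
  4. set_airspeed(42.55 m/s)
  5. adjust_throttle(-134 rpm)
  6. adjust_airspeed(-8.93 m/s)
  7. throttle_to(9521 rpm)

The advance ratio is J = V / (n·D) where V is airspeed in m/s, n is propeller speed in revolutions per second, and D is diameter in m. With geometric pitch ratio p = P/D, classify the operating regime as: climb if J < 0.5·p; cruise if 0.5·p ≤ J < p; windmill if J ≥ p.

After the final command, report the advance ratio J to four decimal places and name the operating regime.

J = 0.1206, regime = climb

set_propeller: D = 1.757 m, P = 1.655 m (p = P/D = 0.941946); state ← (V=0, rpm=0)
throttle_to(5930): rpm ← 5930
adjust_throttle(-1749): rpm ← 5930 -1749 = 4181
set_airspeed(42.55): V ← 42.55 m/s
adjust_throttle(-134): rpm ← 4181 -134 = 4047
adjust_airspeed(-8.93): V ← 42.55 -8.93 = 33.62 m/s
throttle_to(9521): rpm ← 9521
final state: V = 33.62 m/s, rpm = 9521 → n = rpm/60 = 158.683333 rev/s
J = V / (n·D) = 33.62 / (158.683333 × 1.757) = 0.120585
regime bands: climb J<0.4710 | cruise [0.4710, 0.9419) | windmill J≥0.9419
J = 0.1206 → climb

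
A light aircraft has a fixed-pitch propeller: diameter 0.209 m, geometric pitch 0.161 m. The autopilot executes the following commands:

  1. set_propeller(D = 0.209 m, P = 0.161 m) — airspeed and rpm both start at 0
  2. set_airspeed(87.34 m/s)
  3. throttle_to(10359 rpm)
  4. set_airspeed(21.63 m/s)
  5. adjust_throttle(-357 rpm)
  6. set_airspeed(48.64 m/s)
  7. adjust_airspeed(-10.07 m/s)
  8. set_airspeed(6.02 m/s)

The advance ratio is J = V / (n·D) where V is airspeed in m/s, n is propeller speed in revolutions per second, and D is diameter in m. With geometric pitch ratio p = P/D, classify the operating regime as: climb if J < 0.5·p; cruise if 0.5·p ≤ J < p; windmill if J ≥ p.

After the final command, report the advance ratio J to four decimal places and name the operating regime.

set_propeller: D = 0.209 m, P = 0.161 m (p = P/D = 0.770335); state ← (V=0, rpm=0)
set_airspeed(87.34): V ← 87.34 m/s
throttle_to(10359): rpm ← 10359
set_airspeed(21.63): V ← 21.63 m/s
adjust_throttle(-357): rpm ← 10359 -357 = 10002
set_airspeed(48.64): V ← 48.64 m/s
adjust_airspeed(-10.07): V ← 48.64 -10.07 = 38.57 m/s
set_airspeed(6.02): V ← 6.02 m/s
final state: V = 6.02 m/s, rpm = 10002 → n = rpm/60 = 166.700000 rev/s
J = V / (n·D) = 6.02 / (166.700000 × 0.209) = 0.172788
regime bands: climb J<0.3852 | cruise [0.3852, 0.7703) | windmill J≥0.7703
J = 0.1728 → climb

J = 0.1728, regime = climb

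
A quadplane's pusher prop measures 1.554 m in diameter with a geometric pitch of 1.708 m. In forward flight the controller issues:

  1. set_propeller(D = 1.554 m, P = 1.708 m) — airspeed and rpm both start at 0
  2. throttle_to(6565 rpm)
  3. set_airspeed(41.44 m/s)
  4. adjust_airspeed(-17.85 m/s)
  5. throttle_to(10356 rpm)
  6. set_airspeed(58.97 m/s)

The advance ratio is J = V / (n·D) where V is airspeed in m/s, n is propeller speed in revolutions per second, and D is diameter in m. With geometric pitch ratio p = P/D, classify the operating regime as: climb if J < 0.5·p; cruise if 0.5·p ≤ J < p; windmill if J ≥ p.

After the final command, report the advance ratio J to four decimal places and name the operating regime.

J = 0.2199, regime = climb

set_propeller: D = 1.554 m, P = 1.708 m (p = P/D = 1.099099); state ← (V=0, rpm=0)
throttle_to(6565): rpm ← 6565
set_airspeed(41.44): V ← 41.44 m/s
adjust_airspeed(-17.85): V ← 41.44 -17.85 = 23.59 m/s
throttle_to(10356): rpm ← 10356
set_airspeed(58.97): V ← 58.97 m/s
final state: V = 58.97 m/s, rpm = 10356 → n = rpm/60 = 172.600000 rev/s
J = V / (n·D) = 58.97 / (172.600000 × 1.554) = 0.219857
regime bands: climb J<0.5495 | cruise [0.5495, 1.0991) | windmill J≥1.0991
J = 0.2199 → climb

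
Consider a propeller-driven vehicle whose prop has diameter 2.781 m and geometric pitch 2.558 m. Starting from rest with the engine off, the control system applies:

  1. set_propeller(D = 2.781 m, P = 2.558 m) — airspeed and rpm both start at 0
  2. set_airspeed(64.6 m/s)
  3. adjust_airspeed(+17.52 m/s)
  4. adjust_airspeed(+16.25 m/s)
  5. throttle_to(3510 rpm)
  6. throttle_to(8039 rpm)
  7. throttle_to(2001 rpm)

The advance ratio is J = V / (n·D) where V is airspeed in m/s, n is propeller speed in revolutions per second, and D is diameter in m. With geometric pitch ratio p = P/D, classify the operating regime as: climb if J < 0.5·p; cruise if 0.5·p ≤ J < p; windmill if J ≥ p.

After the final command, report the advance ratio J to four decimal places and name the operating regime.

set_propeller: D = 2.781 m, P = 2.558 m (p = P/D = 0.919813); state ← (V=0, rpm=0)
set_airspeed(64.6): V ← 64.6 m/s
adjust_airspeed(+17.52): V ← 64.6 +17.52 = 82.12 m/s
adjust_airspeed(+16.25): V ← 82.12 +16.25 = 98.37 m/s
throttle_to(3510): rpm ← 3510
throttle_to(8039): rpm ← 8039
throttle_to(2001): rpm ← 2001
final state: V = 98.37 m/s, rpm = 2001 → n = rpm/60 = 33.350000 rev/s
J = V / (n·D) = 98.37 / (33.350000 × 2.781) = 1.060635
regime bands: climb J<0.4599 | cruise [0.4599, 0.9198) | windmill J≥0.9198
J = 1.0606 → windmill

J = 1.0606, regime = windmill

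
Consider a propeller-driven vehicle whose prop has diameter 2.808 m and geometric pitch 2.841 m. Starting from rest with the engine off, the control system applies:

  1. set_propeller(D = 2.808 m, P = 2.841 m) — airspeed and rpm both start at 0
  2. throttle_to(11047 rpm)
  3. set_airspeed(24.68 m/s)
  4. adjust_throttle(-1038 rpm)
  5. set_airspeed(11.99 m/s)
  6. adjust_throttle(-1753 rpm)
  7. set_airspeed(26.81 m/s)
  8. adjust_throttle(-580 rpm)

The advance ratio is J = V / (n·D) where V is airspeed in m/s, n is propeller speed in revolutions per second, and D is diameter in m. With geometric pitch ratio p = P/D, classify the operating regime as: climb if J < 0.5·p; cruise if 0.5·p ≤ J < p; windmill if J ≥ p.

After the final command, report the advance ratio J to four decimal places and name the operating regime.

J = 0.0746, regime = climb

set_propeller: D = 2.808 m, P = 2.841 m (p = P/D = 1.011752); state ← (V=0, rpm=0)
throttle_to(11047): rpm ← 11047
set_airspeed(24.68): V ← 24.68 m/s
adjust_throttle(-1038): rpm ← 11047 -1038 = 10009
set_airspeed(11.99): V ← 11.99 m/s
adjust_throttle(-1753): rpm ← 10009 -1753 = 8256
set_airspeed(26.81): V ← 26.81 m/s
adjust_throttle(-580): rpm ← 8256 -580 = 7676
final state: V = 26.81 m/s, rpm = 7676 → n = rpm/60 = 127.933333 rev/s
J = V / (n·D) = 26.81 / (127.933333 × 2.808) = 0.074630
regime bands: climb J<0.5059 | cruise [0.5059, 1.0118) | windmill J≥1.0118
J = 0.0746 → climb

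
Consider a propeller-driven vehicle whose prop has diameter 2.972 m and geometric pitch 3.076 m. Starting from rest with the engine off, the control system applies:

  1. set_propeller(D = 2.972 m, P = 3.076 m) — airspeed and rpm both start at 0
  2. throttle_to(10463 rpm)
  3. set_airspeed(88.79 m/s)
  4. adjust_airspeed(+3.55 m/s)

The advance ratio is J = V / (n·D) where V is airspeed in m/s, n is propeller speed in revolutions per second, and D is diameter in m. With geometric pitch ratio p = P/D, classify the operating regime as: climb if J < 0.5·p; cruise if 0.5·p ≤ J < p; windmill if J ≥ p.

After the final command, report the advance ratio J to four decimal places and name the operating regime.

set_propeller: D = 2.972 m, P = 3.076 m (p = P/D = 1.034993); state ← (V=0, rpm=0)
throttle_to(10463): rpm ← 10463
set_airspeed(88.79): V ← 88.79 m/s
adjust_airspeed(+3.55): V ← 88.79 +3.55 = 92.34 m/s
final state: V = 92.34 m/s, rpm = 10463 → n = rpm/60 = 174.383333 rev/s
J = V / (n·D) = 92.34 / (174.383333 × 2.972) = 0.178171
regime bands: climb J<0.5175 | cruise [0.5175, 1.0350) | windmill J≥1.0350
J = 0.1782 → climb

J = 0.1782, regime = climb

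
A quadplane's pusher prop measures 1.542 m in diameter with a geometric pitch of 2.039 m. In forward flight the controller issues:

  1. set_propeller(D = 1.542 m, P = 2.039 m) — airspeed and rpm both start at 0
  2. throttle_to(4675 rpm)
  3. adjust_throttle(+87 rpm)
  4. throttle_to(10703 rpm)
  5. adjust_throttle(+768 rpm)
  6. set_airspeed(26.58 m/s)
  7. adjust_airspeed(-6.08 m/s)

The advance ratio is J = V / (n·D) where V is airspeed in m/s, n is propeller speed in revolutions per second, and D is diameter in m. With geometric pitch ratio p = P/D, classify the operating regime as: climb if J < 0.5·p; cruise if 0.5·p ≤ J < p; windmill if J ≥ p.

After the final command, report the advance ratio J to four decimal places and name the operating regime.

J = 0.0695, regime = climb

set_propeller: D = 1.542 m, P = 2.039 m (p = P/D = 1.322309); state ← (V=0, rpm=0)
throttle_to(4675): rpm ← 4675
adjust_throttle(+87): rpm ← 4675 +87 = 4762
throttle_to(10703): rpm ← 10703
adjust_throttle(+768): rpm ← 10703 +768 = 11471
set_airspeed(26.58): V ← 26.58 m/s
adjust_airspeed(-6.08): V ← 26.58 -6.08 = 20.5 m/s
final state: V = 20.5 m/s, rpm = 11471 → n = rpm/60 = 191.183333 rev/s
J = V / (n·D) = 20.5 / (191.183333 × 1.542) = 0.069538
regime bands: climb J<0.6612 | cruise [0.6612, 1.3223) | windmill J≥1.3223
J = 0.0695 → climb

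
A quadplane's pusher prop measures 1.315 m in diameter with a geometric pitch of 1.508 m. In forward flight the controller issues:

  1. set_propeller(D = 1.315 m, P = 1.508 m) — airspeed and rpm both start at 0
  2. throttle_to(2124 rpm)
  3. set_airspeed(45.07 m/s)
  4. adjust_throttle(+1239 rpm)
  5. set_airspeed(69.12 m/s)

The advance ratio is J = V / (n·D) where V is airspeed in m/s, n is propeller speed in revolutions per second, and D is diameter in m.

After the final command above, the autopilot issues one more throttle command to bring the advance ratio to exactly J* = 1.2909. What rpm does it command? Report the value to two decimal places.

rpm = 2443.07

set_propeller: D = 1.315 m, P = 1.508 m (p = P/D = 1.146768); state ← (V=0, rpm=0)
throttle_to(2124): rpm ← 2124
set_airspeed(45.07): V ← 45.07 m/s
adjust_throttle(+1239): rpm ← 2124 +1239 = 3363
set_airspeed(69.12): V ← 69.12 m/s
final state: V = 69.12 m/s, rpm = 3363 → n = rpm/60 = 56.050000 rev/s
target J* = 1.2909; solve J* = V/(n·D) for n: n = V/(J*·D) = 69.12/(1.2909 × 1.315) = 40.717900 rev/s
rpm = 60·n = 2443.074025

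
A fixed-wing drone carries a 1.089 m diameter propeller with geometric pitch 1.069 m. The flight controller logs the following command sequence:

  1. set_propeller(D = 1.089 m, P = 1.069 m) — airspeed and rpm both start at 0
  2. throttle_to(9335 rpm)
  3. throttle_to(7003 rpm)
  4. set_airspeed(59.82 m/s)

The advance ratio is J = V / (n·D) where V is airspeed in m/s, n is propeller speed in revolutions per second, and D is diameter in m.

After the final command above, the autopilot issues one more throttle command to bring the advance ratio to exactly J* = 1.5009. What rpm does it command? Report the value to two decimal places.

rpm = 2195.93

set_propeller: D = 1.089 m, P = 1.069 m (p = P/D = 0.981635); state ← (V=0, rpm=0)
throttle_to(9335): rpm ← 9335
throttle_to(7003): rpm ← 7003
set_airspeed(59.82): V ← 59.82 m/s
final state: V = 59.82 m/s, rpm = 7003 → n = rpm/60 = 116.716667 rev/s
target J* = 1.5009; solve J* = V/(n·D) for n: n = V/(J*·D) = 59.82/(1.5009 × 1.089) = 36.598794 rev/s
rpm = 60·n = 2195.927622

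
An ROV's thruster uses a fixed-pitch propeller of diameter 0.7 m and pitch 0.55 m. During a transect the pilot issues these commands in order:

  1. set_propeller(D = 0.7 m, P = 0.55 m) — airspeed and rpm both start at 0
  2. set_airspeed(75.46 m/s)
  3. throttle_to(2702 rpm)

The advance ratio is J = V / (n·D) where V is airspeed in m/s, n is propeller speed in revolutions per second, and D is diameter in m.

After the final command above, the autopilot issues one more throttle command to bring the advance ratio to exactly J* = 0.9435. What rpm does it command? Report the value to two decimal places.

set_propeller: D = 0.7 m, P = 0.55 m (p = P/D = 0.785714); state ← (V=0, rpm=0)
set_airspeed(75.46): V ← 75.46 m/s
throttle_to(2702): rpm ← 2702
final state: V = 75.46 m/s, rpm = 2702 → n = rpm/60 = 45.033333 rev/s
target J* = 0.9435; solve J* = V/(n·D) for n: n = V/(J*·D) = 75.46/(0.9435 × 0.7) = 114.255432 rev/s
rpm = 60·n = 6855.325914

rpm = 6855.33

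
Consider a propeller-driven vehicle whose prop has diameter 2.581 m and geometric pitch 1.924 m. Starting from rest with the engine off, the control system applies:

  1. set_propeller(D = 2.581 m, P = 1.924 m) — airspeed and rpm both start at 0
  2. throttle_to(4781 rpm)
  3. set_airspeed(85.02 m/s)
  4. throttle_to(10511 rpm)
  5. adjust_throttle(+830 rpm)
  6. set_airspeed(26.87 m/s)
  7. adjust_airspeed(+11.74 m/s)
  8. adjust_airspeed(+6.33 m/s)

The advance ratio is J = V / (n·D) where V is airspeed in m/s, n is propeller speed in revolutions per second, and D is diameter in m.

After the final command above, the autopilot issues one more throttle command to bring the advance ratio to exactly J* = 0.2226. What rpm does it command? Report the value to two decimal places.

rpm = 4693.22

set_propeller: D = 2.581 m, P = 1.924 m (p = P/D = 0.745448); state ← (V=0, rpm=0)
throttle_to(4781): rpm ← 4781
set_airspeed(85.02): V ← 85.02 m/s
throttle_to(10511): rpm ← 10511
adjust_throttle(+830): rpm ← 10511 +830 = 11341
set_airspeed(26.87): V ← 26.87 m/s
adjust_airspeed(+11.74): V ← 26.87 +11.74 = 38.61 m/s
adjust_airspeed(+6.33): V ← 38.61 +6.33 = 44.94 m/s
final state: V = 44.94 m/s, rpm = 11341 → n = rpm/60 = 189.016667 rev/s
target J* = 0.2226; solve J* = V/(n·D) for n: n = V/(J*·D) = 44.94/(0.2226 × 2.581) = 78.220377 rev/s
rpm = 60·n = 4693.222606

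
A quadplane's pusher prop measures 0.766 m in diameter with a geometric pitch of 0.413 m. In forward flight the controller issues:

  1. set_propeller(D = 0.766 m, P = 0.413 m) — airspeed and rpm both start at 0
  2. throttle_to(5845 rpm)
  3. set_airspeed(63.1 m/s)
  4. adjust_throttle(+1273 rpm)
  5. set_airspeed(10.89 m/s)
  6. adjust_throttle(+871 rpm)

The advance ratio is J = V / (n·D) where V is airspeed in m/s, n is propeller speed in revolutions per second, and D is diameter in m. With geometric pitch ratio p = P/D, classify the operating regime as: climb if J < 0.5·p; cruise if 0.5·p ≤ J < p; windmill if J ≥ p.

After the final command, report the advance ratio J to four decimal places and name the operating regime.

J = 0.1068, regime = climb

set_propeller: D = 0.766 m, P = 0.413 m (p = P/D = 0.539164); state ← (V=0, rpm=0)
throttle_to(5845): rpm ← 5845
set_airspeed(63.1): V ← 63.1 m/s
adjust_throttle(+1273): rpm ← 5845 +1273 = 7118
set_airspeed(10.89): V ← 10.89 m/s
adjust_throttle(+871): rpm ← 7118 +871 = 7989
final state: V = 10.89 m/s, rpm = 7989 → n = rpm/60 = 133.150000 rev/s
J = V / (n·D) = 10.89 / (133.150000 × 0.766) = 0.106772
regime bands: climb J<0.2696 | cruise [0.2696, 0.5392) | windmill J≥0.5392
J = 0.1068 → climb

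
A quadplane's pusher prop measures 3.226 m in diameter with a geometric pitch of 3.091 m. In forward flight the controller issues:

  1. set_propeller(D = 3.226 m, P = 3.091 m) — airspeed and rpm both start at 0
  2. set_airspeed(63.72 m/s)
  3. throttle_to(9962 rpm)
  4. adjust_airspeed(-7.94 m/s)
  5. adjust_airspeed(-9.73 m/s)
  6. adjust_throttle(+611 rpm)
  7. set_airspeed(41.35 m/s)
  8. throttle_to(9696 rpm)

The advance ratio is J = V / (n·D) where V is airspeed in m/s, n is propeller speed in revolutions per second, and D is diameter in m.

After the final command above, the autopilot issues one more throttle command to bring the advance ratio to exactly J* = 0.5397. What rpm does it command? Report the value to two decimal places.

set_propeller: D = 3.226 m, P = 3.091 m (p = P/D = 0.958153); state ← (V=0, rpm=0)
set_airspeed(63.72): V ← 63.72 m/s
throttle_to(9962): rpm ← 9962
adjust_airspeed(-7.94): V ← 63.72 -7.94 = 55.78 m/s
adjust_airspeed(-9.73): V ← 55.78 -9.73 = 46.05 m/s
adjust_throttle(+611): rpm ← 9962 +611 = 10573
set_airspeed(41.35): V ← 41.35 m/s
throttle_to(9696): rpm ← 9696
final state: V = 41.35 m/s, rpm = 9696 → n = rpm/60 = 161.600000 rev/s
target J* = 0.5397; solve J* = V/(n·D) for n: n = V/(J*·D) = 41.35/(0.5397 × 3.226) = 23.749733 rev/s
rpm = 60·n = 1424.983984

rpm = 1424.98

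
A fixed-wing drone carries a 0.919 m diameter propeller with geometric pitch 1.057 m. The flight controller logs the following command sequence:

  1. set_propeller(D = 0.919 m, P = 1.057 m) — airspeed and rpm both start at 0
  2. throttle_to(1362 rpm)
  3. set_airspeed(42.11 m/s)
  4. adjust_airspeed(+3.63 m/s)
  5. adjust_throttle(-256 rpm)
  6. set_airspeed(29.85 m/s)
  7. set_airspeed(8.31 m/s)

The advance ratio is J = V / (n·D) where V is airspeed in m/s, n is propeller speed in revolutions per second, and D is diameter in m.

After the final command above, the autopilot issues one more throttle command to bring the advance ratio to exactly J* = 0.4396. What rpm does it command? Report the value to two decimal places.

set_propeller: D = 0.919 m, P = 1.057 m (p = P/D = 1.150163); state ← (V=0, rpm=0)
throttle_to(1362): rpm ← 1362
set_airspeed(42.11): V ← 42.11 m/s
adjust_airspeed(+3.63): V ← 42.11 +3.63 = 45.74 m/s
adjust_throttle(-256): rpm ← 1362 -256 = 1106
set_airspeed(29.85): V ← 29.85 m/s
set_airspeed(8.31): V ← 8.31 m/s
final state: V = 8.31 m/s, rpm = 1106 → n = rpm/60 = 18.433333 rev/s
target J* = 0.4396; solve J* = V/(n·D) for n: n = V/(J*·D) = 8.31/(0.4396 × 0.919) = 20.569694 rev/s
rpm = 60·n = 1234.181633

rpm = 1234.18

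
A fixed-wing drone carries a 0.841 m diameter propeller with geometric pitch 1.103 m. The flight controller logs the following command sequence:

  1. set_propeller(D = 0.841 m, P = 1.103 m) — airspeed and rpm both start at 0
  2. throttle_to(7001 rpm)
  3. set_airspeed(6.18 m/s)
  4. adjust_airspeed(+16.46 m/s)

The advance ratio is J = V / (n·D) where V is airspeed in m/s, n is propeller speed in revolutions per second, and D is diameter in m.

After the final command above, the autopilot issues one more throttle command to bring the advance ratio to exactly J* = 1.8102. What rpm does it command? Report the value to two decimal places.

set_propeller: D = 0.841 m, P = 1.103 m (p = P/D = 1.311534); state ← (V=0, rpm=0)
throttle_to(7001): rpm ← 7001
set_airspeed(6.18): V ← 6.18 m/s
adjust_airspeed(+16.46): V ← 6.18 +16.46 = 22.64 m/s
final state: V = 22.64 m/s, rpm = 7001 → n = rpm/60 = 116.683333 rev/s
target J* = 1.8102; solve J* = V/(n·D) for n: n = V/(J*·D) = 22.64/(1.8102 × 0.841) = 14.871469 rev/s
rpm = 60·n = 892.288132

rpm = 892.29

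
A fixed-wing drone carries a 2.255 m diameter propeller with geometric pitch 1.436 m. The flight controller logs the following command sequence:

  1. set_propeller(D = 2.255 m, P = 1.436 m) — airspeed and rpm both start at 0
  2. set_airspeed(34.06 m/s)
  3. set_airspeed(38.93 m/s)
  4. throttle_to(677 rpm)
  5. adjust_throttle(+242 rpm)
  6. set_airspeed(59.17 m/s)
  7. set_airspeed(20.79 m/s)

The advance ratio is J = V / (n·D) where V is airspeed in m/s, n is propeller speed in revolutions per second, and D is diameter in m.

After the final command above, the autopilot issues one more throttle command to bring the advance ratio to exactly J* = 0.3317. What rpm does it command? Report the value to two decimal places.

set_propeller: D = 2.255 m, P = 1.436 m (p = P/D = 0.636807); state ← (V=0, rpm=0)
set_airspeed(34.06): V ← 34.06 m/s
set_airspeed(38.93): V ← 38.93 m/s
throttle_to(677): rpm ← 677
adjust_throttle(+242): rpm ← 677 +242 = 919
set_airspeed(59.17): V ← 59.17 m/s
set_airspeed(20.79): V ← 20.79 m/s
final state: V = 20.79 m/s, rpm = 919 → n = rpm/60 = 15.316667 rev/s
target J* = 0.3317; solve J* = V/(n·D) for n: n = V/(J*·D) = 20.79/(0.3317 × 2.255) = 27.794731 rev/s
rpm = 60·n = 1667.683846

rpm = 1667.68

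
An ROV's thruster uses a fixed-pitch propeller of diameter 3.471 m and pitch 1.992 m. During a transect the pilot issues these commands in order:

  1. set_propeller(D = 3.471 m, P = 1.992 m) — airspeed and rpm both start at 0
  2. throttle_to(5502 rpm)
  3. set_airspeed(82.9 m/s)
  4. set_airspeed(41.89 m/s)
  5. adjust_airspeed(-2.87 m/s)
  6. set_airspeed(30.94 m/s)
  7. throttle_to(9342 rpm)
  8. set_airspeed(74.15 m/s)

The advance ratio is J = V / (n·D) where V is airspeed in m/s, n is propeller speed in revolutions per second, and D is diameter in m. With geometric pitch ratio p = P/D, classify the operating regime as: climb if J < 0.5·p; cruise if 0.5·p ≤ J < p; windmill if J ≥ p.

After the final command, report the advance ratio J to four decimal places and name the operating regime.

J = 0.1372, regime = climb

set_propeller: D = 3.471 m, P = 1.992 m (p = P/D = 0.573898); state ← (V=0, rpm=0)
throttle_to(5502): rpm ← 5502
set_airspeed(82.9): V ← 82.9 m/s
set_airspeed(41.89): V ← 41.89 m/s
adjust_airspeed(-2.87): V ← 41.89 -2.87 = 39.02 m/s
set_airspeed(30.94): V ← 30.94 m/s
throttle_to(9342): rpm ← 9342
set_airspeed(74.15): V ← 74.15 m/s
final state: V = 74.15 m/s, rpm = 9342 → n = rpm/60 = 155.700000 rev/s
J = V / (n·D) = 74.15 / (155.700000 × 3.471) = 0.137204
regime bands: climb J<0.2869 | cruise [0.2869, 0.5739) | windmill J≥0.5739
J = 0.1372 → climb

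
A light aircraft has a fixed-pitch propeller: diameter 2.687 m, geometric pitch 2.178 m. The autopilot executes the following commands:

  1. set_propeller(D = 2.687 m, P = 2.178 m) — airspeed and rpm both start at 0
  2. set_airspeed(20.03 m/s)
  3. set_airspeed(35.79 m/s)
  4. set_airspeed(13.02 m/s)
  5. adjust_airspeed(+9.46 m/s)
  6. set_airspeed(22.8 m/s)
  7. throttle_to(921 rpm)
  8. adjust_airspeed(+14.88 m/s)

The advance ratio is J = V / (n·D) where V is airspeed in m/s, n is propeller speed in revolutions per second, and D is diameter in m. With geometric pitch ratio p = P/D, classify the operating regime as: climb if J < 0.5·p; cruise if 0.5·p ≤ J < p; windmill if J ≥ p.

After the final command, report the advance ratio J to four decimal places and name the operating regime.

J = 0.9136, regime = windmill

set_propeller: D = 2.687 m, P = 2.178 m (p = P/D = 0.810569); state ← (V=0, rpm=0)
set_airspeed(20.03): V ← 20.03 m/s
set_airspeed(35.79): V ← 35.79 m/s
set_airspeed(13.02): V ← 13.02 m/s
adjust_airspeed(+9.46): V ← 13.02 +9.46 = 22.48 m/s
set_airspeed(22.8): V ← 22.8 m/s
throttle_to(921): rpm ← 921
adjust_airspeed(+14.88): V ← 22.8 +14.88 = 37.68 m/s
final state: V = 37.68 m/s, rpm = 921 → n = rpm/60 = 15.350000 rev/s
J = V / (n·D) = 37.68 / (15.350000 × 2.687) = 0.913555
regime bands: climb J<0.4053 | cruise [0.4053, 0.8106) | windmill J≥0.8106
J = 0.9136 → windmill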